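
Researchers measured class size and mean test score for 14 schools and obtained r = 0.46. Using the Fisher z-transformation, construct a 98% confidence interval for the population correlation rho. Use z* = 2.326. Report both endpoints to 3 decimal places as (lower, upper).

Fisher z: z_r = atanh(r) = ½·ln((1+0.46)/(1−0.46)) = 0.497311
SE(z) = 1/√(n−3) = 1/√11 = 0.301511
98% ⇒ z* = 2.326; margin = 2.326·0.301511 = 0.701315
CI on z-scale: (-0.204004, 1.198626)
Back-transform: tanh(-0.204004) = -0.201220, tanh(1.198626) = 0.833235

(-0.201, 0.833)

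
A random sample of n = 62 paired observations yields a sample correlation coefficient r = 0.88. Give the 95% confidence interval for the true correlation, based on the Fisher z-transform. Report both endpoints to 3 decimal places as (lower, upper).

(0.808, 0.926)

Fisher z: z_r = atanh(r) = ½·ln((1+0.88)/(1−0.88)) = 1.375768
SE(z) = 1/√(n−3) = 1/√59 = 0.130189
95% ⇒ z* = 1.960; margin = 1.960·0.130189 = 0.255170
CI on z-scale: (1.120598, 1.630938)
Back-transform: tanh(1.120598) = 0.807777, tanh(1.630938) = 0.926195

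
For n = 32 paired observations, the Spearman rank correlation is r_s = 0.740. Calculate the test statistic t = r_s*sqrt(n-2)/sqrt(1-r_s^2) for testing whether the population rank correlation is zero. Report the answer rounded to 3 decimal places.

1 − r_s² = 1 − 0.547600 = 0.452400;  √(1−r_s²) = 0.672607
√(n−2) = √30 = 5.477226
t = r_s·√(n−2)/√(1−r_s²) = 0.740 · 5.477226 / 0.672607 = 6.026

6.026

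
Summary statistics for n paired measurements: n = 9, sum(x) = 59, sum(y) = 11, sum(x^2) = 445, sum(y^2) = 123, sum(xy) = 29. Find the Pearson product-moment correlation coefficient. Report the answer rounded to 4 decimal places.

S_xy = nΣxy − ΣxΣy = 9·29 − 59·11 = 261 − 649 = -388
S_xx = nΣx² − (Σx)² = 9·445 − 59² = 4005 − 3481 = 524
S_yy = nΣy² − (Σy)² = 9·123 − 11² = 1107 − 121 = 986
r = S_xy / √(S_xx·S_yy) = -388 / √(524·986) = -388 / √516664 = -388 / 718.7934 = -0.5398

-0.5398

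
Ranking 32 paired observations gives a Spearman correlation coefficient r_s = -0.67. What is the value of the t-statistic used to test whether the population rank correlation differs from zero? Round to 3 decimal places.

-4.943

1 − r_s² = 1 − 0.4489 = 0.5511;  √(1−r_s²) = 0.742361
√(n−2) = √30 = 5.477226
t = r_s·√(n−2)/√(1−r_s²) = -0.67 · 5.477226 / 0.742361 = -4.943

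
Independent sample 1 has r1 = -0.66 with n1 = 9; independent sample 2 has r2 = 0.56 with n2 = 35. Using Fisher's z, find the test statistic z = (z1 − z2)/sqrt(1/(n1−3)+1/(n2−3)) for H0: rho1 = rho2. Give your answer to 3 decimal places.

-3.205

z1 = atanh(-0.66) = -0.792814,  z2 = atanh(0.56) = 0.632833
SE = √(1/(n1−3) + 1/(n2−3)) = √(1/6 + 1/32) = √(0.1666667 + 0.0312500) = √0.1979167 = 0.444878
z = (z1 − z2)/SE = (-0.792814 − 0.632833) / 0.444878 = -1.425647 / 0.444878 = -3.205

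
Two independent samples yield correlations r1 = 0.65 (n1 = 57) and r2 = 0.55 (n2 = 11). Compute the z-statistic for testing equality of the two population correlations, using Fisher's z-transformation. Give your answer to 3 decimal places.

z1 = atanh(0.65) = 0.775299,  z2 = atanh(0.55) = 0.618381
SE = √(1/(n1−3) + 1/(n2−3)) = √(1/54 + 1/8) = √(0.0185185 + 0.1250000) = √0.1435185 = 0.378838
z = (z1 − z2)/SE = (0.775299 − 0.618381) / 0.378838 = 0.156918 / 0.378838 = 0.414

0.414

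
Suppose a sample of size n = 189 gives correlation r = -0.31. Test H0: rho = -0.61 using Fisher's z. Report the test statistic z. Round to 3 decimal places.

z_r = atanh(-0.31) = -0.320545,  z_0 = atanh(-0.61) = -0.708921
SE = 1/√(n−3) = 1/√186 = 0.073324
z = (z_r − z_0)/SE = (-0.320545 − (-0.708921)) / 0.073324 = 0.388376 / 0.073324 = 5.297

5.297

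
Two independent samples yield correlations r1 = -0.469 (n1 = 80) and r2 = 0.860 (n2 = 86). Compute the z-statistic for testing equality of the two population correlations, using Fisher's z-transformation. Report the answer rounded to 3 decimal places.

-11.390

Fisher z-transforms: z1 = atanh(-0.469) = -0.508788, z2 = atanh(0.860) = 1.293345; difference d = -1.802133
Var(d) = 1/77 + 1/83 = 0.0129870 + 0.0120482 = 0.0250352
z = d/√Var(d) = -1.802133 / √0.0250352 = -1.802133 / 0.158225 = -11.390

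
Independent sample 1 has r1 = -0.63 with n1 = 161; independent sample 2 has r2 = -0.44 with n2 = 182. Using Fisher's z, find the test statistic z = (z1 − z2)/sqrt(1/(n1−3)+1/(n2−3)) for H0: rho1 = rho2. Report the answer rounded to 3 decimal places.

z1 = atanh(-0.63) = -0.741416,  z2 = atanh(-0.44) = -0.472231
SE = √(1/(n1−3) + 1/(n2−3)) = √(1/158 + 1/179) = √(0.0063291 + 0.0055866) = √0.0119157 = 0.109159
z = (z1 − z2)/SE = (-0.741416 − (-0.472231)) / 0.109159 = -0.269185 / 0.109159 = -2.466

-2.466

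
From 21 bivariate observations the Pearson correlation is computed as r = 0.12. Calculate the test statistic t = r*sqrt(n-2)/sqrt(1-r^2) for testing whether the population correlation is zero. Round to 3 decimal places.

0.527

t = r·√(n−2) / √(1−r²) with r = 0.12, n = 21
  = 0.12·√19 / √(1 − 0.0144)
  = 0.12·4.358899 / 0.992774
  = 0.523068 / 0.992774 = 0.527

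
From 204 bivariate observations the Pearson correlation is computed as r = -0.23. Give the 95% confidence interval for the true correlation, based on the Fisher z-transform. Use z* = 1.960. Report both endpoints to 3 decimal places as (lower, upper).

Fisher z: z_r = atanh(r) = ½·ln((1+(-0.23))/(1−(-0.23))) = -0.234189
SE(z) = 1/√(n−3) = 1/√201 = 0.070535
95% ⇒ z* = 1.960; margin = 1.960·0.070535 = 0.138249
CI on z-scale: (-0.372438, -0.095940)
Back-transform: tanh(-0.372438) = -0.356122, tanh(-0.095940) = -0.095647

(-0.356, -0.096)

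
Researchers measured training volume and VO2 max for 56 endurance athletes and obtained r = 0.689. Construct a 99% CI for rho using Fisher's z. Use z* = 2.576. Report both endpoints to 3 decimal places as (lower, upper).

Fisher z: z_r = atanh(r) = ½·ln((1+0.689)/(1−0.689)) = 0.846050
SE(z) = 1/√(n−3) = 1/√53 = 0.137361
99% ⇒ z* = 2.576; margin = 2.576·0.137361 = 0.353842
CI on z-scale: (0.492208, 1.199892)
Back-transform: tanh(0.492208) = 0.455967, tanh(1.199892) = 0.833622

(0.456, 0.834)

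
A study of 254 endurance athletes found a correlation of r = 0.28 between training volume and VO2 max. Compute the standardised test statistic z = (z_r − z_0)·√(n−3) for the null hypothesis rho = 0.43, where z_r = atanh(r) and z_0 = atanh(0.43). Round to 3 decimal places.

z_r = atanh(0.28) = 0.287682,  z_0 = atanh(0.43) = 0.459897
SE = 1/√(n−3) = 1/√251 = 0.063119
z = (z_r − z_0)/SE = (0.287682 − 0.459897) / 0.063119 = -0.172215 / 0.063119 = -2.728

-2.728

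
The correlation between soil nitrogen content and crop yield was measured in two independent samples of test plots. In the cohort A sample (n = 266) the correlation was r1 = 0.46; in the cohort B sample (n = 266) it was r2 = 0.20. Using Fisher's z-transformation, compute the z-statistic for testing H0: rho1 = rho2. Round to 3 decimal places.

3.378

z1 = atanh(0.46) = 0.497311,  z2 = atanh(0.20) = 0.202733
SE = √(1/(n1−3) + 1/(n2−3)) = √(1/263 + 1/263) = √(0.0038023 + 0.0038023) = √0.0076046 = 0.087204
z = (z1 − z2)/SE = (0.497311 − 0.202733) / 0.087204 = 0.294578 / 0.087204 = 3.378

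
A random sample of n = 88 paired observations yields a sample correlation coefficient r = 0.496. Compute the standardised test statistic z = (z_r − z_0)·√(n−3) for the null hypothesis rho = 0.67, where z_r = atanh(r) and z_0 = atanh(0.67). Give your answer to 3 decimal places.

Fisher z: atanh(0.496) = 0.543987, atanh(0.67) = 0.810743
z = (z_r − z_0)·√(n−3) = (0.543987 − 0.810743)·√85 = -0.266756 · 9.219544 = -2.459

-2.459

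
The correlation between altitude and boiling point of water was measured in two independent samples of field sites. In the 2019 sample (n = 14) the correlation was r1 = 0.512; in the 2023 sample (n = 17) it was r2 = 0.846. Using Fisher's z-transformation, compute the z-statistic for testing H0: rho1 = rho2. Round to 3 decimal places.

-1.679

z1 = atanh(0.512) = 0.565437,  z2 = atanh(0.846) = 1.241912
SE = √(1/(n1−3) + 1/(n2−3)) = √(1/11 + 1/14) = √(0.0909091 + 0.0714286) = √0.1623377 = 0.402912
z = (z1 − z2)/SE = (0.565437 − 1.241912) / 0.402912 = -0.676475 / 0.402912 = -1.679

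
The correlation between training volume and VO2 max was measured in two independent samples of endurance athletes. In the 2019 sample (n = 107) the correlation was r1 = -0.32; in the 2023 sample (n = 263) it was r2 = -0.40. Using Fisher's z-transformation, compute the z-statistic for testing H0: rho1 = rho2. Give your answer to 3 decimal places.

z1 = atanh(-0.32) = -0.331647,  z2 = atanh(-0.40) = -0.423649
SE = √(1/(n1−3) + 1/(n2−3)) = √(1/104 + 1/260) = √(0.0096154 + 0.0038462) = √0.0134616 = 0.116024
z = (z1 − z2)/SE = (-0.331647 − (-0.423649)) / 0.116024 = 0.092002 / 0.116024 = 0.793

0.793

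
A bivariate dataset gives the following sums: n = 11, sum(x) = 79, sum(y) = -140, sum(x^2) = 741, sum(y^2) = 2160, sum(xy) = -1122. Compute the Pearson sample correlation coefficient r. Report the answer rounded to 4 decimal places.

S_xy = nΣxy − ΣxΣy = 11·(-1122) − 79·(-140) = -12342 − (-11060) = -1282
S_xx = nΣx² − (Σx)² = 11·741 − 79² = 8151 − 6241 = 1910
S_yy = nΣy² − (Σy)² = 11·2160 − (-140)² = 23760 − 19600 = 4160
r = S_xy / √(S_xx·S_yy) = -1282 / √(1910·4160) = -1282 / √7945600 = -1282 / 2818.7941 = -0.4548

-0.4548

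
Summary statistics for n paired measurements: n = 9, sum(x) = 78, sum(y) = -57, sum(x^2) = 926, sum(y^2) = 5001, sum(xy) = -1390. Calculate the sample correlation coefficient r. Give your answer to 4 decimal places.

Numerator: nΣxy − (Σx)(Σy) = 9·(-1390) − (78)(-57) = -8064
Denominator: √[(nΣx²−(Σx)²)(nΣy²−(Σy)²)]
  nΣx²−(Σx)² = 9·926 − 6084 = 2250;  nΣy²−(Σy)² = 9·5001 − 3249 = 41760
  √(2250·41760) = √93960000 = 9693.2967
r = -8064 / 9693.2967 = -0.8319

-0.8319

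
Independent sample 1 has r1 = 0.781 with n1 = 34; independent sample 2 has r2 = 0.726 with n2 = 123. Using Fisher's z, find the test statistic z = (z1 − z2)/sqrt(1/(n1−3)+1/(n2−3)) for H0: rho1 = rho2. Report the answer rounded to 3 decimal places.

Fisher z-transforms: z1 = atanh(0.781) = 1.047929, z2 = atanh(0.726) = 0.920217; difference d = 0.127712
Var(d) = 1/31 + 1/120 = 0.0322581 + 0.0083333 = 0.0405914
z = d/√Var(d) = 0.127712 / √0.0405914 = 0.127712 / 0.201473 = 0.634

0.634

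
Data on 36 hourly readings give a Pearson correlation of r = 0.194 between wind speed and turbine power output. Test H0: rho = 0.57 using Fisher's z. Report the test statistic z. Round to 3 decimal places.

-2.591

z_r = atanh(0.194) = 0.196490,  z_0 = atanh(0.57) = 0.647523
SE = 1/√(n−3) = 1/√33 = 0.174078
z = (z_r − z_0)/SE = (0.196490 − 0.647523) / 0.174078 = -0.451033 / 0.174078 = -2.591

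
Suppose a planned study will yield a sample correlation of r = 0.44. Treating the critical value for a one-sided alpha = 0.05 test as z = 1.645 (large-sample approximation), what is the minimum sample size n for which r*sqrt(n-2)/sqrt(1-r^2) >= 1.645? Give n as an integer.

14

r√(n−2)/√(1−r²) ≥ 1.645  ⇔  n−2 ≥ (1.645)²·(1−r²)/r²
(1−r²)/r² = (1−0.1936)/0.1936 = 4.1653
n ≥ 2 + 2.706025·4.1653 = 2 + 11.2714 = 13.2714
⌈13.2714⌉ = 14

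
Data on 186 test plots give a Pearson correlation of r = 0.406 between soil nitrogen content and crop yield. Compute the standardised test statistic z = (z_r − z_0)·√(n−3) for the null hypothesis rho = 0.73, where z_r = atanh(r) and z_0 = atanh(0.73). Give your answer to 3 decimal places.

Fisher z: atanh(0.406) = 0.430812, atanh(0.73) = 0.928727
z = (z_r − z_0)·√(n−3) = (0.430812 − 0.928727)·√183 = -0.497915 · 13.527749 = -6.736

-6.736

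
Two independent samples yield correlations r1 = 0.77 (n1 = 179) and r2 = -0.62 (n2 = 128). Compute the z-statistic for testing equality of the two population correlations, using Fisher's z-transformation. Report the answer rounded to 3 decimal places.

14.921

z1 = atanh(0.77) = 1.020328,  z2 = atanh(-0.62) = -0.725005
SE = √(1/(n1−3) + 1/(n2−3)) = √(1/176 + 1/125) = √(0.0056818 + 0.0080000) = √0.0136818 = 0.116969
z = (z1 − z2)/SE = (1.020328 − (-0.725005)) / 0.116969 = 1.745333 / 0.116969 = 14.921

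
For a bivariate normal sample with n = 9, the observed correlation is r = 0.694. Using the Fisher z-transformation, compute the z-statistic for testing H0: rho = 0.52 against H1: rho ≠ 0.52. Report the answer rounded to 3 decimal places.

z_r = atanh(0.694) = 0.855631,  z_0 = atanh(0.52) = 0.576340
SE = 1/√(n−3) = 1/√6 = 0.408248
z = (z_r − z_0)/SE = (0.855631 − 0.576340) / 0.408248 = 0.279291 / 0.408248 = 0.684

0.684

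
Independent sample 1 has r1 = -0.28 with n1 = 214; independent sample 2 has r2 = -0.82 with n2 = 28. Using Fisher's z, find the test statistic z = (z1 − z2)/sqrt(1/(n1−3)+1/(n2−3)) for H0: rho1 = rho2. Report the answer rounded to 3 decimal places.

z1 = atanh(-0.28) = -0.287682,  z2 = atanh(-0.82) = -1.156817
SE = √(1/(n1−3) + 1/(n2−3)) = √(1/211 + 1/25) = √(0.0047393 + 0.0400000) = √0.0447393 = 0.211517
z = (z1 − z2)/SE = (-0.287682 − (-1.156817)) / 0.211517 = 0.869135 / 0.211517 = 4.109

4.109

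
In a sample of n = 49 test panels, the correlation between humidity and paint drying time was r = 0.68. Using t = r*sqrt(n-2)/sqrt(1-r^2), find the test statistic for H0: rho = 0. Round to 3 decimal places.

1 − r² = 1 − 0.4624 = 0.5376;  √(1−r²) = 0.733212
√(n−2) = √47 = 6.855655
t = r·√(n−2)/√(1−r²) = 0.68 · 6.855655 / 0.733212 = 6.358

6.358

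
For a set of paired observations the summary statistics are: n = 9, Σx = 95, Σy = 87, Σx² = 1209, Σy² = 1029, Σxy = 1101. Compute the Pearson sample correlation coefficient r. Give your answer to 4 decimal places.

0.9277

S_xy = nΣxy − ΣxΣy = 9·1101 − 95·87 = 9909 − 8265 = 1644
S_xx = nΣx² − (Σx)² = 9·1209 − 95² = 10881 − 9025 = 1856
S_yy = nΣy² − (Σy)² = 9·1029 − 87² = 9261 − 7569 = 1692
r = S_xy / √(S_xx·S_yy) = 1644 / √(1856·1692) = 1644 / √3140352 = 1644 / 1772.1038 = 0.9277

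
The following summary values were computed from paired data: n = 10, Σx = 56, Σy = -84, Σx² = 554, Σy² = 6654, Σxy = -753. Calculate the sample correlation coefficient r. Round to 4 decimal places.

-0.2363

S_xy = nΣxy − ΣxΣy = 10·(-753) − 56·(-84) = -7530 − (-4704) = -2826
S_xx = nΣx² − (Σx)² = 10·554 − 56² = 5540 − 3136 = 2404
S_yy = nΣy² − (Σy)² = 10·6654 − (-84)² = 66540 − 7056 = 59484
r = S_xy / √(S_xx·S_yy) = -2826 / √(2404·59484) = -2826 / √142999536 = -2826 / 11958.2413 = -0.2363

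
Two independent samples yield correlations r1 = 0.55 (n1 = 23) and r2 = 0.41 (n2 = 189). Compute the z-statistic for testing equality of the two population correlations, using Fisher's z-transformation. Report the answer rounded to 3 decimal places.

0.777

Fisher z-transforms: z1 = atanh(0.55) = 0.618381, z2 = atanh(0.41) = 0.435611; difference d = 0.182770
Var(d) = 1/20 + 1/186 = 0.0500000 + 0.0053763 = 0.0553763
z = d/√Var(d) = 0.182770 / √0.0553763 = 0.182770 / 0.235322 = 0.777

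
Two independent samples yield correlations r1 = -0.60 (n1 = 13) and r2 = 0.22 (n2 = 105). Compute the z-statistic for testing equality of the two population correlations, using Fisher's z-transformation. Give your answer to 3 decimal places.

-2.767

Fisher z-transforms: z1 = atanh(-0.60) = -0.693147, z2 = atanh(0.22) = 0.223656; difference d = -0.916803
Var(d) = 1/10 + 1/102 = 0.1000000 + 0.0098039 = 0.1098039
z = d/√Var(d) = -0.916803 / √0.1098039 = -0.916803 / 0.331367 = -2.767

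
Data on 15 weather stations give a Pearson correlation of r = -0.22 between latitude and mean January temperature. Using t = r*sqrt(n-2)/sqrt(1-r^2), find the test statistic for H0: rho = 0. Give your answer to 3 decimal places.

-0.813

1 − r² = 1 − 0.0484 = 0.9516;  √(1−r²) = 0.975500
√(n−2) = √13 = 3.605551
t = r·√(n−2)/√(1−r²) = -0.22 · 3.605551 / 0.975500 = -0.813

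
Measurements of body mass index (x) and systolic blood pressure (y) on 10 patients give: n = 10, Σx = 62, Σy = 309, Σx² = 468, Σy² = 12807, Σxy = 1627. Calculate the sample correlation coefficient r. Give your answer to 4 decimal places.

-0.5533

Numerator: nΣxy − (Σx)(Σy) = 10·1627 − (62)(309) = -2888
Denominator: √[(nΣx²−(Σx)²)(nΣy²−(Σy)²)]
  nΣx²−(Σx)² = 10·468 − 3844 = 836;  nΣy²−(Σy)² = 10·12807 − 95481 = 32589
  √(836·32589) = √27244404 = 5219.6172
r = -2888 / 5219.6172 = -0.5533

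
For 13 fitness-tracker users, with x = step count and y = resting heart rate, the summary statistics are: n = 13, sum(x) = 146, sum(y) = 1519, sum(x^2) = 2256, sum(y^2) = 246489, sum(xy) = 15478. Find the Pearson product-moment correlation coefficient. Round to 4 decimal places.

S_xy = nΣxy − ΣxΣy = 13·15478 − 146·1519 = 201214 − 221774 = -20560
S_xx = nΣx² − (Σx)² = 13·2256 − 146² = 29328 − 21316 = 8012
S_yy = nΣy² − (Σy)² = 13·246489 − 1519² = 3204357 − 2307361 = 896996
r = S_xy / √(S_xx·S_yy) = -20560 / √(8012·896996) = -20560 / √7186731952 = -20560 / 84774.5950 = -0.2425

-0.2425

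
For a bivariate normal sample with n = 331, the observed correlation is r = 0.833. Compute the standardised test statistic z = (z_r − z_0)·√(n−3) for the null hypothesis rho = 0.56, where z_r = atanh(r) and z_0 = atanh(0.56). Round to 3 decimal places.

10.233

Fisher z: atanh(0.833) = 1.197858, atanh(0.56) = 0.632833
z = (z_r − z_0)·√(n−3) = (1.197858 − 0.632833)·√328 = 0.565025 · 18.110770 = 10.233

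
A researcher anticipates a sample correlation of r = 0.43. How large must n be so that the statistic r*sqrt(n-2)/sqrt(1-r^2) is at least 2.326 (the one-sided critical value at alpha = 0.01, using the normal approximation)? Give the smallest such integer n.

26

Need r·√(n−2)/√(1−r²) ≥ 2.326
√(n−2) ≥ 2.326·√(1−0.1849) / 0.43 = 2.326·0.902829 / 0.43 = 4.8837
n−2 ≥ 23.8505  ⇒  n ≥ 25.8505
Smallest integer n = 26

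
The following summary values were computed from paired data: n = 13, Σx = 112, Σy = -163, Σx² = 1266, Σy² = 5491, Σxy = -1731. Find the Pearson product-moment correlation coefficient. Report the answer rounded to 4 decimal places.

S_xy = nΣxy − ΣxΣy = 13·(-1731) − 112·(-163) = -22503 − (-18256) = -4247
S_xx = nΣx² − (Σx)² = 13·1266 − 112² = 16458 − 12544 = 3914
S_yy = nΣy² − (Σy)² = 13·5491 − (-163)² = 71383 − 26569 = 44814
r = S_xy / √(S_xx·S_yy) = -4247 / √(3914·44814) = -4247 / √175401996 = -4247 / 13243.9419 = -0.3207

-0.3207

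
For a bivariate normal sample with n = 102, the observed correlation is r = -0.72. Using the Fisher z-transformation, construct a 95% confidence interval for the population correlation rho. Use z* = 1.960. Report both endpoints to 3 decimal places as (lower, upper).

Fisher z: z_r = atanh(r) = ½·ln((1+(-0.72))/(1−(-0.72))) = -0.907645
SE(z) = 1/√(n−3) = 1/√99 = 0.100504
95% ⇒ z* = 1.960; margin = 1.960·0.100504 = 0.196988
CI on z-scale: (-1.104633, -0.710657)
Back-transform: tanh(-1.104633) = -0.802157, tanh(-0.710657) = -0.611089

(-0.802, -0.611)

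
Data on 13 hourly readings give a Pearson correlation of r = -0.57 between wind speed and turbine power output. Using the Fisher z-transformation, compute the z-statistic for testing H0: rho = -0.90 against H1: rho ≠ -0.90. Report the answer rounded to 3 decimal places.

z_r = atanh(-0.57) = -0.647523,  z_0 = atanh(-0.90) = -1.472219
SE = 1/√(n−3) = 1/√10 = 0.316228
z = (z_r − z_0)/SE = (-0.647523 − (-1.472219)) / 0.316228 = 0.824696 / 0.316228 = 2.608

2.608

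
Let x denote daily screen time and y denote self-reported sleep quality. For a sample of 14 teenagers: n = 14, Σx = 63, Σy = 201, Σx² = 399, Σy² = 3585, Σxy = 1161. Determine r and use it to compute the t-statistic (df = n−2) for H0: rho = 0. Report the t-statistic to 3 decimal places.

S_xy = nΣxy − ΣxΣy = 14·1161 − 63·201 = 16254 − 12663 = 3591
S_xx = nΣx² − (Σx)² = 14·399 − 63² = 5586 − 3969 = 1617
S_yy = nΣy² − (Σy)² = 14·3585 − 201² = 50190 − 40401 = 9789
r = S_xy / √(S_xx·S_yy) = 3591 / √(1617·9789) = 3591 / √15828813 = 3591 / 3978.5441 = 0.9026
t = r·√(n−2)/√(1−r²) = 0.9026·√12 / √(1−0.814687) = 3.126698 / 0.430480 = 7.263

7.263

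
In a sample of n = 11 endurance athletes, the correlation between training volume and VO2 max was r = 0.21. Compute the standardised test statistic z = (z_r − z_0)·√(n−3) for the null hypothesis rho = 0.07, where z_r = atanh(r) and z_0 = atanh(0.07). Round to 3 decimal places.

z_r = atanh(0.21) = 0.213171,  z_0 = atanh(0.07) = 0.070115
SE = 1/√(n−3) = 1/√8 = 0.353553
z = (z_r − z_0)/SE = (0.213171 − 0.070115) / 0.353553 = 0.143056 / 0.353553 = 0.405

0.405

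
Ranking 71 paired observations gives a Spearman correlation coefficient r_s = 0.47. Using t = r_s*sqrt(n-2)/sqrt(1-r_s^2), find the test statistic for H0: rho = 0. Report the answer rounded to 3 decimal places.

4.423

t = r_s·√(n−2) / √(1−r_s²) with r_s = 0.47, n = 71
  = 0.47·√69 / √(1 − 0.2209)
  = 0.47·8.306624 / 0.882666
  = 3.904113 / 0.882666 = 4.423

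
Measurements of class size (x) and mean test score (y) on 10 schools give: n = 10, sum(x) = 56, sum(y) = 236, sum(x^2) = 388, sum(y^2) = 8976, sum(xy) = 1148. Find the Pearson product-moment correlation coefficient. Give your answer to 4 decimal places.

-0.3448

S_xy = nΣxy − ΣxΣy = 10·1148 − 56·236 = 11480 − 13216 = -1736
S_xx = nΣx² − (Σx)² = 10·388 − 56² = 3880 − 3136 = 744
S_yy = nΣy² − (Σy)² = 10·8976 − 236² = 89760 − 55696 = 34064
r = S_xy / √(S_xx·S_yy) = -1736 / √(744·34064) = -1736 / √25343616 = -1736 / 5034.2443 = -0.3448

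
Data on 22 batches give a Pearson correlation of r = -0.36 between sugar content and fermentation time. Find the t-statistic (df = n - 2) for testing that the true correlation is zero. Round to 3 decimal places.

-1.726

1 − r² = 1 − 0.1296 = 0.8704;  √(1−r²) = 0.932952
√(n−2) = √20 = 4.472136
t = r·√(n−2)/√(1−r²) = -0.36 · 4.472136 / 0.932952 = -1.726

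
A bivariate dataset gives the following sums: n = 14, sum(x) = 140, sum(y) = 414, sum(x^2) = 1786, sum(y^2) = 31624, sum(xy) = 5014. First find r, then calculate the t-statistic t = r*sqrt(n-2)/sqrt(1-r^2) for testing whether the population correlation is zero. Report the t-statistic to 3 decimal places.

1.168

S_xy = nΣxy − ΣxΣy = 14·5014 − 140·414 = 70196 − 57960 = 12236
S_xx = nΣx² − (Σx)² = 14·1786 − 140² = 25004 − 19600 = 5404
S_yy = nΣy² − (Σy)² = 14·31624 − 414² = 442736 − 171396 = 271340
r = S_xy / √(S_xx·S_yy) = 12236 / √(5404·271340) = 12236 / √1466321360 = 12236 / 38292.5758 = 0.3195
t = r·√(n−2)/√(1−r²) = 0.3195·√12 / √(1−0.102080) = 1.106780 / 0.947586 = 1.168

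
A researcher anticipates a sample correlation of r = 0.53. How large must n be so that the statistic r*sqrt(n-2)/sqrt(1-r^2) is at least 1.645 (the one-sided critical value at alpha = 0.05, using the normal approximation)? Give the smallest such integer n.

Need r·√(n−2)/√(1−r²) ≥ 1.645
√(n−2) ≥ 1.645·√(1−0.2809) / 0.53 = 1.645·0.847998 / 0.53 = 2.6320
n−2 ≥ 6.9274  ⇒  n ≥ 8.9274
Smallest integer n = 9

9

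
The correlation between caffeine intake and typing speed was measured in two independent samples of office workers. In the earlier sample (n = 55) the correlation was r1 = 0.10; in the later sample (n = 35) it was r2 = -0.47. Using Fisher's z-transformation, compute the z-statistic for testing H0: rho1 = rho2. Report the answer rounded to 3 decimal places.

z1 = atanh(0.10) = 0.100335,  z2 = atanh(-0.47) = -0.510070
SE = √(1/(n1−3) + 1/(n2−3)) = √(1/52 + 1/32) = √(0.0192308 + 0.0312500) = √0.0504808 = 0.224679
z = (z1 − z2)/SE = (0.100335 − (-0.510070)) / 0.224679 = 0.610405 / 0.224679 = 2.717

2.717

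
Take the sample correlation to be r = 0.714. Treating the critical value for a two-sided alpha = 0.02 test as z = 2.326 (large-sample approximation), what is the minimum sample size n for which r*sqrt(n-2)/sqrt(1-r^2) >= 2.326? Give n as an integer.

r√(n−2)/√(1−r²) ≥ 2.326  ⇔  n−2 ≥ (2.326)²·(1−r²)/r²
(1−r²)/r² = (1−0.509796)/0.509796 = 0.9616
n ≥ 2 + 5.410276·0.9616 = 2 + 5.2025 = 7.2025
⌈7.2025⌉ = 8

8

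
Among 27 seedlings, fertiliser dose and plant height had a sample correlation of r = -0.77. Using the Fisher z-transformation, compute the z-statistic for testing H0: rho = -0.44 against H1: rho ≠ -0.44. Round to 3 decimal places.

z_r = atanh(-0.77) = -1.020328,  z_0 = atanh(-0.44) = -0.472231
SE = 1/√(n−3) = 1/√24 = 0.204124
z = (z_r − z_0)/SE = (-1.020328 − (-0.472231)) / 0.204124 = -0.548097 / 0.204124 = -2.685

-2.685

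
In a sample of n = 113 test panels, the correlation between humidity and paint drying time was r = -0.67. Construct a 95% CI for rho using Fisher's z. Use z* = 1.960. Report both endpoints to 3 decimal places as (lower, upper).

(-0.761, -0.554)

Fisher z: z_r = atanh(r) = ½·ln((1+(-0.67))/(1−(-0.67))) = -0.810743
SE(z) = 1/√(n−3) = 1/√110 = 0.095346
95% ⇒ z* = 1.960; margin = 1.960·0.095346 = 0.186878
CI on z-scale: (-0.997621, -0.623865)
Back-transform: tanh(-0.997621) = -0.760593, tanh(-0.623865) = -0.553813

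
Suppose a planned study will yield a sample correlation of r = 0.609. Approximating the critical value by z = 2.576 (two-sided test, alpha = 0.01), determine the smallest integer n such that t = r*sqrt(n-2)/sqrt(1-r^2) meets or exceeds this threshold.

14

r√(n−2)/√(1−r²) ≥ 2.576  ⇔  n−2 ≥ (2.576)²·(1−r²)/r²
(1−r²)/r² = (1−0.370881)/0.370881 = 1.6963
n ≥ 2 + 6.635776·1.6963 = 2 + 11.2563 = 13.2563
⌈13.2563⌉ = 14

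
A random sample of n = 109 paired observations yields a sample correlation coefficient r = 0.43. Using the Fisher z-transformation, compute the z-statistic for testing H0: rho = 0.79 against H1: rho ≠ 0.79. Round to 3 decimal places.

z_r = atanh(0.43) = 0.459897,  z_0 = atanh(0.79) = 1.071432
SE = 1/√(n−3) = 1/√106 = 0.097129
z = (z_r − z_0)/SE = (0.459897 − 1.071432) / 0.097129 = -0.611535 / 0.097129 = -6.296

-6.296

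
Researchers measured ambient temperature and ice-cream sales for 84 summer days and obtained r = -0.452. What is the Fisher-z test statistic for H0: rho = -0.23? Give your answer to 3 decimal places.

z_r = atanh(-0.452) = -0.487211,  z_0 = atanh(-0.23) = -0.234189
SE = 1/√(n−3) = 1/√81 = 0.111111
z = (z_r − z_0)/SE = (-0.487211 − (-0.234189)) / 0.111111 = -0.253022 / 0.111111 = -2.277

-2.277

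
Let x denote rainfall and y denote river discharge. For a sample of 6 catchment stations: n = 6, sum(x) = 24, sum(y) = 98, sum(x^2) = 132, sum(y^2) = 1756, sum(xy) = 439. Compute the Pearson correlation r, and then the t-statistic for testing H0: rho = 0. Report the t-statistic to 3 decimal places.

S_xy = nΣxy − ΣxΣy = 6·439 − 24·98 = 2634 − 2352 = 282
S_xx = nΣx² − (Σx)² = 6·132 − 24² = 792 − 576 = 216
S_yy = nΣy² − (Σy)² = 6·1756 − 98² = 10536 − 9604 = 932
r = S_xy / √(S_xx·S_yy) = 282 / √(216·932) = 282 / √201312 = 282 / 448.6781 = 0.6285
t = r·√(n−2)/√(1−r²) = 0.6285·√4 / √(1−0.395012) = 1.257000 / 0.777810 = 1.616

1.616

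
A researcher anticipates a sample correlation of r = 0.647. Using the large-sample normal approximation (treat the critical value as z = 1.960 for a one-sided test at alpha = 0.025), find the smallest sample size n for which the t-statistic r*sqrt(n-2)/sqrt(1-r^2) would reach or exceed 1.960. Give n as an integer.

Need r·√(n−2)/√(1−r²) ≥ 1.960
√(n−2) ≥ 1.960·√(1−0.418609) / 0.647 = 1.960·0.762490 / 0.647 = 2.3099
n−2 ≥ 5.3356  ⇒  n ≥ 7.3356
Smallest integer n = 8

8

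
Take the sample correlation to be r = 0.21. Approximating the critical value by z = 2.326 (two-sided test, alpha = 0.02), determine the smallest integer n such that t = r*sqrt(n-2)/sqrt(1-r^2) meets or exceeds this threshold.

120

Need r·√(n−2)/√(1−r²) ≥ 2.326
√(n−2) ≥ 2.326·√(1−0.0441) / 0.21 = 2.326·0.977701 / 0.21 = 10.8292
n−2 ≥ 117.2716  ⇒  n ≥ 119.2716
Smallest integer n = 120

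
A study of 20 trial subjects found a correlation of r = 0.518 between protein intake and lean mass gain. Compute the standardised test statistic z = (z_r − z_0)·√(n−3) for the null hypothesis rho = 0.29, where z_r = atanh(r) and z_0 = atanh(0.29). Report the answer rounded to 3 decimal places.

Fisher z: atanh(0.518) = 0.573602, atanh(0.29) = 0.298566
z = (z_r − z_0)·√(n−3) = (0.573602 − 0.298566)·√17 = 0.275036 · 4.123106 = 1.134

1.134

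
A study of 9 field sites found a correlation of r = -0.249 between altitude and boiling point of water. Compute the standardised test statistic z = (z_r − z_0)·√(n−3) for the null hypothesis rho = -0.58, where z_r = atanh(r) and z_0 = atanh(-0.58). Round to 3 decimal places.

1.000

Fisher z: atanh(-0.249) = -0.254346, atanh(-0.58) = -0.662463
z = (z_r − z_0)·√(n−3) = (-0.254346 − (-0.662463))·√6 = 0.408117 · 2.449490 = 1.000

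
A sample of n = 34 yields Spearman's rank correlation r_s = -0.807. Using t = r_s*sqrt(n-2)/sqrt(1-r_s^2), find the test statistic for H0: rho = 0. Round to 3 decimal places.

-7.730

1 − r_s² = 1 − 0.651249 = 0.348751;  √(1−r_s²) = 0.590551
√(n−2) = √32 = 5.656854
t = r_s·√(n−2)/√(1−r_s²) = -0.807 · 5.656854 / 0.590551 = -7.730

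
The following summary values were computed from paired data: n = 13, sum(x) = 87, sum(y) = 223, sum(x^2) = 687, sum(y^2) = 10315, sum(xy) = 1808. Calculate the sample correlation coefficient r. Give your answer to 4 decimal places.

0.3828

Numerator: nΣxy − (Σx)(Σy) = 13·1808 − (87)(223) = 4103
Denominator: √[(nΣx²−(Σx)²)(nΣy²−(Σy)²)]
  nΣx²−(Σx)² = 13·687 − 7569 = 1362;  nΣy²−(Σy)² = 13·10315 − 49729 = 84366
  √(1362·84366) = √114906492 = 10719.4446
r = 4103 / 10719.4446 = 0.3828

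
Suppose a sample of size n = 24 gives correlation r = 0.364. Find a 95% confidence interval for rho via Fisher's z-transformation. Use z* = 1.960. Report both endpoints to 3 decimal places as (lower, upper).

(-0.046, 0.669)

z_r = atanh(0.364) = 0.381489;  SE = 1/√(n−3) = 1/√21 = 0.218218
z-limits: 0.381489 ± 1.960·0.218218 = 0.381489 ± 0.427707 = [-0.046218, 0.809196]
ρ-limits: (tanh -0.046218, tanh 0.809196) = (-0.046, 0.669)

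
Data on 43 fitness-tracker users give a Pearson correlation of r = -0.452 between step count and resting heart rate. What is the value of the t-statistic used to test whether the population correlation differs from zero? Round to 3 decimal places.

-3.245

t = r·√(n−2) / √(1−r²) with r = -0.452, n = 43
  = -0.452·√41 / √(1 − 0.204304)
  = -0.452·6.403124 / 0.892018
  = -2.894212 / 0.892018 = -3.245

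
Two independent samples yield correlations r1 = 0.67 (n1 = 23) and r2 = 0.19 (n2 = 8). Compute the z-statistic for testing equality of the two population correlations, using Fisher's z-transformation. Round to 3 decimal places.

1.237

z1 = atanh(0.67) = 0.810743,  z2 = atanh(0.19) = 0.192337
SE = √(1/(n1−3) + 1/(n2−3)) = √(1/20 + 1/5) = √(0.0500000 + 0.2000000) = √0.2500000 = 0.500000
z = (z1 − z2)/SE = (0.810743 − 0.192337) / 0.500000 = 0.618406 / 0.500000 = 1.237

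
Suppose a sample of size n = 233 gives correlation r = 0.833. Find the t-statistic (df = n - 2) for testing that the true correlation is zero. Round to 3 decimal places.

22.883

t = r·√(n−2) / √(1−r²) with r = 0.833, n = 233
  = 0.833·√231 / √(1 − 0.693889)
  = 0.833·15.198684 / 0.553273
  = 12.660504 / 0.553273 = 22.883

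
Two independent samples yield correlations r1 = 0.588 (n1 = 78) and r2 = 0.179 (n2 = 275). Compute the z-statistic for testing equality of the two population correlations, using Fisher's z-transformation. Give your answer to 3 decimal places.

3.785

Fisher z-transforms: z1 = atanh(0.588) = 0.674604, z2 = atanh(0.179) = 0.180949; difference d = 0.493655
Var(d) = 1/75 + 1/272 = 0.0133333 + 0.0036765 = 0.0170098
z = d/√Var(d) = 0.493655 / √0.0170098 = 0.493655 / 0.130422 = 3.785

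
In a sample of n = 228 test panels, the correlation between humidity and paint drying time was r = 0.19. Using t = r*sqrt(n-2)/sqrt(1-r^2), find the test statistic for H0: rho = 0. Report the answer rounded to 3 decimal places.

1 − r² = 1 − 0.0361 = 0.9639;  √(1−r²) = 0.981784
√(n−2) = √226 = 15.033296
t = r·√(n−2)/√(1−r²) = 0.19 · 15.033296 / 0.981784 = 2.909

2.909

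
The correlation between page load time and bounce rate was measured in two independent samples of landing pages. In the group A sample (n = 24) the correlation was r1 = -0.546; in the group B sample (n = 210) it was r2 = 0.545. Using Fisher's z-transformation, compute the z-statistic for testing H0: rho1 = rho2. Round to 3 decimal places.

-5.344

Fisher z-transforms: z1 = atanh(-0.546) = -0.612665, z2 = atanh(0.545) = 0.611241; difference d = -1.223906
Var(d) = 1/21 + 1/207 = 0.0476190 + 0.0048309 = 0.0524499
z = d/√Var(d) = -1.223906 / √0.0524499 = -1.223906 / 0.229019 = -5.344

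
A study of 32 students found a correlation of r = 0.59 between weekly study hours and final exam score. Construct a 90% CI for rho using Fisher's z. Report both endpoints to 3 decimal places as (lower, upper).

(0.356, 0.754)

z_r = atanh(0.59) = 0.677666;  SE = 1/√(n−3) = 1/√29 = 0.185695
z-limits: 0.677666 ± 1.645·0.185695 = 0.677666 ± 0.305468 = [0.372198, 0.983134]
ρ-limits: (tanh 0.372198, tanh 0.983134) = (0.356, 0.754)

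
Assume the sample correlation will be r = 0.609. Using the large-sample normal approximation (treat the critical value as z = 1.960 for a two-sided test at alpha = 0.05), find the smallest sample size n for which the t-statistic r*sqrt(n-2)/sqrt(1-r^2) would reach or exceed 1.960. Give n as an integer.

r√(n−2)/√(1−r²) ≥ 1.960  ⇔  n−2 ≥ (1.960)²·(1−r²)/r²
(1−r²)/r² = (1−0.370881)/0.370881 = 1.6963
n ≥ 2 + 3.8416·1.6963 = 2 + 6.5165 = 8.5165
⌈8.5165⌉ = 9

9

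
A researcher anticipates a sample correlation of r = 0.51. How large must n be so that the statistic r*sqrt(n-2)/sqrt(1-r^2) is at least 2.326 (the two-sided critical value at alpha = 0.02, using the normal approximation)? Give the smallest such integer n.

r√(n−2)/√(1−r²) ≥ 2.326  ⇔  n−2 ≥ (2.326)²·(1−r²)/r²
(1−r²)/r² = (1−0.2601)/0.2601 = 2.8447
n ≥ 2 + 5.410276·2.8447 = 2 + 15.3906 = 17.3906
⌈17.3906⌉ = 18

18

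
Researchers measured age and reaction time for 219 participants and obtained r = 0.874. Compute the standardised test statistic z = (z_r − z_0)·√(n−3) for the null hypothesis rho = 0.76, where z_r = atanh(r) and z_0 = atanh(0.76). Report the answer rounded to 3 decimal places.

Fisher z: atanh(0.874) = 1.349774, atanh(0.76) = 0.996215
z = (z_r − z_0)·√(n−3) = (1.349774 − 0.996215)·√216 = 0.353559 · 14.696938 = 5.196

5.196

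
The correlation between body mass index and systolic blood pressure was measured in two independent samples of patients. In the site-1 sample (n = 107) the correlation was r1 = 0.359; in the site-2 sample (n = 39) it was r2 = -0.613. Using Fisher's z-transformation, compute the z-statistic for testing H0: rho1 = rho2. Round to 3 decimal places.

5.634

Fisher z-transforms: z1 = atanh(0.359) = 0.375737, z2 = atanh(-0.613) = -0.713713; difference d = 1.089450
Var(d) = 1/104 + 1/36 = 0.0096154 + 0.0277778 = 0.0373932
z = d/√Var(d) = 1.089450 / √0.0373932 = 1.089450 / 0.193373 = 5.634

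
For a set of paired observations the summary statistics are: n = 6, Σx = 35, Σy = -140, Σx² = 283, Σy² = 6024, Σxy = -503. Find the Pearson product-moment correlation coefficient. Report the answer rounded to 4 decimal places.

Numerator: nΣxy − (Σx)(Σy) = 6·(-503) − (35)(-140) = 1882
Denominator: √[(nΣx²−(Σx)²)(nΣy²−(Σy)²)]
  nΣx²−(Σx)² = 6·283 − 1225 = 473;  nΣy²−(Σy)² = 6·6024 − 19600 = 16544
  √(473·16544) = √7825312 = 2797.3759
r = 1882 / 2797.3759 = 0.6728

0.6728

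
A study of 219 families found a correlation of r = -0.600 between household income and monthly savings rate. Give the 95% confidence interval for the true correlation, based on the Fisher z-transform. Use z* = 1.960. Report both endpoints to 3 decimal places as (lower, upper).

z_r = atanh(-0.600) = -0.693147;  SE = 1/√(n−3) = 1/√216 = 0.068041
z-limits: -0.693147 ± 1.960·0.068041 = -0.693147 ± 0.133360 = [-0.826507, -0.559787]
ρ-limits: (tanh -0.826507, tanh -0.559787) = (-0.679, -0.508)

(-0.679, -0.508)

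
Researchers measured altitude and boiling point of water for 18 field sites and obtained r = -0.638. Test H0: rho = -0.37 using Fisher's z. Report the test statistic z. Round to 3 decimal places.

z_r = atanh(-0.638) = -0.754794,  z_0 = atanh(-0.37) = -0.388423
SE = 1/√(n−3) = 1/√15 = 0.258199
z = (z_r − z_0)/SE = (-0.754794 − (-0.388423)) / 0.258199 = -0.366371 / 0.258199 = -1.419

-1.419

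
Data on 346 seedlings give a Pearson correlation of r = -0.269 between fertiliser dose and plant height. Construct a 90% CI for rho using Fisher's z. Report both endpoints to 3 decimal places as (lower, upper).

(-0.349, -0.185)

z_r = atanh(-0.269) = -0.275786;  SE = 1/√(n−3) = 1/√343 = 0.053995
z-limits: -0.275786 ± 1.645·0.053995 = -0.275786 ± 0.088822 = [-0.364608, -0.186964]
ρ-limits: (tanh -0.364608, tanh -0.186964) = (-0.349, -0.185)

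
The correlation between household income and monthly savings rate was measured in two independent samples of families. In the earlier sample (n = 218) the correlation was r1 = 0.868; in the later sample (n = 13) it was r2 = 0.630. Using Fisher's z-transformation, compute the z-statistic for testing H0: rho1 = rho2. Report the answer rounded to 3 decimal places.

1.804

Fisher z-transforms: z1 = atanh(0.868) = 1.324911, z2 = atanh(0.630) = 0.741416; difference d = 0.583495
Var(d) = 1/215 + 1/10 = 0.0046512 + 0.1000000 = 0.1046512
z = d/√Var(d) = 0.583495 / √0.1046512 = 0.583495 / 0.323498 = 1.804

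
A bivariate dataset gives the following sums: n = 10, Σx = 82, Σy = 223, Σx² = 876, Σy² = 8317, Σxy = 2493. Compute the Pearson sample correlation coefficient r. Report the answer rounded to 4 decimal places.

0.8052

S_xy = nΣxy − ΣxΣy = 10·2493 − 82·223 = 24930 − 18286 = 6644
S_xx = nΣx² − (Σx)² = 10·876 − 82² = 8760 − 6724 = 2036
S_yy = nΣy² − (Σy)² = 10·8317 − 223² = 83170 − 49729 = 33441
r = S_xy / √(S_xx·S_yy) = 6644 / √(2036·33441) = 6644 / √68085876 = 6644 / 8251.4166 = 0.8052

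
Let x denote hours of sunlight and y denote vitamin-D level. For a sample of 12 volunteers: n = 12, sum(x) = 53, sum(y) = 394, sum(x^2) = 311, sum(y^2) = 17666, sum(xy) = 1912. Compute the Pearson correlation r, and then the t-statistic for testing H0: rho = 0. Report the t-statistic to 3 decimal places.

Numerator: nΣxy − (Σx)(Σy) = 12·1912 − (53)(394) = 2062
Denominator: √[(nΣx²−(Σx)²)(nΣy²−(Σy)²)]
  nΣx²−(Σx)² = 12·311 − 2809 = 923;  nΣy²−(Σy)² = 12·17666 − 155236 = 56756
  √(923·56756) = √52385788 = 7237.8027
r = 2062 / 7237.8027 = 0.2849
t = r·√(n−2)/√(1−r²) = 0.2849·√10 / √(1−0.081168) = 0.900933 / 0.958557 = 0.940

0.940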